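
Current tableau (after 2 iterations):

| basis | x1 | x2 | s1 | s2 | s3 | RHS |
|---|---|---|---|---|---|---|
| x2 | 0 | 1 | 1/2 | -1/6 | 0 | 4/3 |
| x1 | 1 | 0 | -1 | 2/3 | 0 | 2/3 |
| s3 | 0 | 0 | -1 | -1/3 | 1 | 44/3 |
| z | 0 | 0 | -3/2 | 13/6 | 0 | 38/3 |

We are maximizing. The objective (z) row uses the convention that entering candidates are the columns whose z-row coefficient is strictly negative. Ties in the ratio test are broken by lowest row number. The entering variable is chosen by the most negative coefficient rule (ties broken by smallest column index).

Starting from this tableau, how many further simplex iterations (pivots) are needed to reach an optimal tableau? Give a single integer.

pivot: s1 in, x2 out → z = 50/3
No improving column remains; optimal.

1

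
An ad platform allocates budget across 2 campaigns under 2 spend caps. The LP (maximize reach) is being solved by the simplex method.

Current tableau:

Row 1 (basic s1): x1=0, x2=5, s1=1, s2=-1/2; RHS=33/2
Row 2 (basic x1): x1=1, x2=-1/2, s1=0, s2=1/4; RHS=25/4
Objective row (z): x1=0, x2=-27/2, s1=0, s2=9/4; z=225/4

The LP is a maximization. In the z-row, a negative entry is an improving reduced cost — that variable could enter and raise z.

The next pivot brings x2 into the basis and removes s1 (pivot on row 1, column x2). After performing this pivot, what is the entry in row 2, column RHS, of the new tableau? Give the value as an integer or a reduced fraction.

Pivot element is row 1, column x2: 5.
Normalize row 1: new (row 1, RHS) = (33/2)/5 = 33/10.
row 2 ← row 2 − (-1/2)·(new row 1): 25/4 − (-1/2)·(33/10) = 79/10.

79/10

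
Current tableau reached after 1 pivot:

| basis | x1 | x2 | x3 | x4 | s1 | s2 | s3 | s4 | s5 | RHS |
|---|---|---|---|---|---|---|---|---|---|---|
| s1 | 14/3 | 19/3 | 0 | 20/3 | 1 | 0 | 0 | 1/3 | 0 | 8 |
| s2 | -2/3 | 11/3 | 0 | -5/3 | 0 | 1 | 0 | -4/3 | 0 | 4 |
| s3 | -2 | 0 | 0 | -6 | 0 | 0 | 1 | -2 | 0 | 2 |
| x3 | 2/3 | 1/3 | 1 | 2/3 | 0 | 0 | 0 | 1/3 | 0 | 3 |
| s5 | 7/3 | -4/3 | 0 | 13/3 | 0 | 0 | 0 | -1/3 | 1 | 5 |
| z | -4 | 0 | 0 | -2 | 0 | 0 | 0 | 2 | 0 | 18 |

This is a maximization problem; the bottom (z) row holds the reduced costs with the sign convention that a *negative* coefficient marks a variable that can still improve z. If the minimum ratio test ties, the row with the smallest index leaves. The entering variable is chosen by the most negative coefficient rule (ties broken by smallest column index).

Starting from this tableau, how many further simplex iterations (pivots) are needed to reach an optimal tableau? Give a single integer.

pivot: x1 in, s1 out → z = 174/7
No improving column remains; optimal.

1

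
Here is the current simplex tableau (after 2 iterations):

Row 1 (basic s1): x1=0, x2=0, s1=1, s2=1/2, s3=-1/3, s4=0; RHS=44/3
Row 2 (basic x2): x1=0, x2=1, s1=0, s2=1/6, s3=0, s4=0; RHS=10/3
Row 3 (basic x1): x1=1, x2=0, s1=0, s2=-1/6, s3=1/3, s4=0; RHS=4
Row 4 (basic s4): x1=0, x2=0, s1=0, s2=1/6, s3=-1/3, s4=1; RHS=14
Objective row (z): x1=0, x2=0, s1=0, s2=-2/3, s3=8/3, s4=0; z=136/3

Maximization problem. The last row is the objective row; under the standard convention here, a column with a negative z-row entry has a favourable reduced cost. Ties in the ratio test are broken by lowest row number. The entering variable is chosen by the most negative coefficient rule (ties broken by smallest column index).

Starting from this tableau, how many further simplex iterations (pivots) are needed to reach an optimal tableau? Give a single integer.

1

pivot: s2 in, x2 out → z = 176/3
No improving column remains; optimal.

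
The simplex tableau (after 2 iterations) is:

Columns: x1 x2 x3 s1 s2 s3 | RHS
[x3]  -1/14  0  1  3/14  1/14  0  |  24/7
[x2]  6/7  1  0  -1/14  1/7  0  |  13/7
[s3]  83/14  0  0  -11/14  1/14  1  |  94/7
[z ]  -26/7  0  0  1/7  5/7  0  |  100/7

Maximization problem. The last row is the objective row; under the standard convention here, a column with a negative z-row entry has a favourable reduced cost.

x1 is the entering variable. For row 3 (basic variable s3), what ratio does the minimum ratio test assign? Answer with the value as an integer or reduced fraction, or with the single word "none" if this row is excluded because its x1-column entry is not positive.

188/83

Ratio = RHS / (x1 entry) = (94/7) / (83/14) = 188/83.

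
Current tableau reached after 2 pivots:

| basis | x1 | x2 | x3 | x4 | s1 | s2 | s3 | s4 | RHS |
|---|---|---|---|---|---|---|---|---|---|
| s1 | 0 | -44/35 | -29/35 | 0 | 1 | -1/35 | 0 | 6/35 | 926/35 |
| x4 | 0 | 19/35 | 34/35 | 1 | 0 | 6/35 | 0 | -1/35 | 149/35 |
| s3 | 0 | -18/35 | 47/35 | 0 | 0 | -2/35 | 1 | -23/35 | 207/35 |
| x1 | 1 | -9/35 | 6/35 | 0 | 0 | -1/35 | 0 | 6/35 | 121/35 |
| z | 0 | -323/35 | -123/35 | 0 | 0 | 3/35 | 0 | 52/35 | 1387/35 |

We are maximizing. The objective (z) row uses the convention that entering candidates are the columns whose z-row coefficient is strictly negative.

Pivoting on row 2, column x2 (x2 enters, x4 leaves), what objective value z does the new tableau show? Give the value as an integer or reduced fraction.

Minimum ratio for x2: (149/35)/(19/35) = 149/19.
z changes by −(z-row coeff of x2)·ratio = −(-323/35)·(149/19) = 2533/35.
New z = 1387/35 + (2533/35) = 112.

112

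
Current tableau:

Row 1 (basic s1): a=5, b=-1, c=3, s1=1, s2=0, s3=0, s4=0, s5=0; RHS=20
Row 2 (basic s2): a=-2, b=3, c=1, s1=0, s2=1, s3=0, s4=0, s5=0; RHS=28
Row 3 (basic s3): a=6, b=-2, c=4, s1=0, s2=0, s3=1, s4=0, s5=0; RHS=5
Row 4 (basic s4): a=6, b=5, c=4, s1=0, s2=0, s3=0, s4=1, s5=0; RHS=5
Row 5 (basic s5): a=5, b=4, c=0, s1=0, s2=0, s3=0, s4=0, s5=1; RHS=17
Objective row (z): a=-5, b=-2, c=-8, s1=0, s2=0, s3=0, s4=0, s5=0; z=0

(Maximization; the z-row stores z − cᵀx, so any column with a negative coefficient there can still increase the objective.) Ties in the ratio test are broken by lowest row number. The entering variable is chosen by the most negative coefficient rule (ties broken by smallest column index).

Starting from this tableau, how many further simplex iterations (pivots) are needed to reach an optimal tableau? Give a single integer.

2

pivot: c in, s3 out → z = 10
pivot: b in, s4 out → z = 10
No improving column remains; optimal.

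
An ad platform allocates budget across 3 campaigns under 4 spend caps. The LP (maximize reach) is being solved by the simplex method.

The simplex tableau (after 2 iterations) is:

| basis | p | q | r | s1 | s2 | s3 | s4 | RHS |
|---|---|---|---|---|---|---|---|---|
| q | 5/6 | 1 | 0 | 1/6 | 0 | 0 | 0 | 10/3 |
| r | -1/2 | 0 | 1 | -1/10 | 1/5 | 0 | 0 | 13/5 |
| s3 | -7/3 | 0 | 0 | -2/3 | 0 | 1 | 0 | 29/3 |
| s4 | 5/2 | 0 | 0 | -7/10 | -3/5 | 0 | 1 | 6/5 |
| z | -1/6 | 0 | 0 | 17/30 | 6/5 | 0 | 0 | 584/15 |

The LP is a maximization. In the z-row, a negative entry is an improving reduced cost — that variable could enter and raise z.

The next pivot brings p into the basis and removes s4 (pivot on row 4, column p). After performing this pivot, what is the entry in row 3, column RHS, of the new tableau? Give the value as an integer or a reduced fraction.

Pivot element is row 4, column p: 5/2.
Normalize row 4: new (row 4, RHS) = (6/5)/(5/2) = 12/25.
row 3 ← row 3 − (-7/3)·(new row 4): 29/3 − (-7/3)·(12/25) = 809/75.

809/75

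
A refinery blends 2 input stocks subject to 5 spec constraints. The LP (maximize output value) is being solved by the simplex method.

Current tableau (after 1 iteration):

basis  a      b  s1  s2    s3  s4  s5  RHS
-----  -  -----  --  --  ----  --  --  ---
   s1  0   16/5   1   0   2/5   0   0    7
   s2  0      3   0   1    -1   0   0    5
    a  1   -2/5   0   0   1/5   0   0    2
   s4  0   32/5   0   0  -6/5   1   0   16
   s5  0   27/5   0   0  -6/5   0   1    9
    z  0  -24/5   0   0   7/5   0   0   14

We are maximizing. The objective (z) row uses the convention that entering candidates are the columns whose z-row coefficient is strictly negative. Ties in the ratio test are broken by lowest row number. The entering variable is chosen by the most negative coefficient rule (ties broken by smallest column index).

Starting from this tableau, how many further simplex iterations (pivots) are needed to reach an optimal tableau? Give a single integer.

2

pivot: b in, s2 out → z = 22
pivot: s3 in, s5 out → z = 22
No improving column remains; optimal.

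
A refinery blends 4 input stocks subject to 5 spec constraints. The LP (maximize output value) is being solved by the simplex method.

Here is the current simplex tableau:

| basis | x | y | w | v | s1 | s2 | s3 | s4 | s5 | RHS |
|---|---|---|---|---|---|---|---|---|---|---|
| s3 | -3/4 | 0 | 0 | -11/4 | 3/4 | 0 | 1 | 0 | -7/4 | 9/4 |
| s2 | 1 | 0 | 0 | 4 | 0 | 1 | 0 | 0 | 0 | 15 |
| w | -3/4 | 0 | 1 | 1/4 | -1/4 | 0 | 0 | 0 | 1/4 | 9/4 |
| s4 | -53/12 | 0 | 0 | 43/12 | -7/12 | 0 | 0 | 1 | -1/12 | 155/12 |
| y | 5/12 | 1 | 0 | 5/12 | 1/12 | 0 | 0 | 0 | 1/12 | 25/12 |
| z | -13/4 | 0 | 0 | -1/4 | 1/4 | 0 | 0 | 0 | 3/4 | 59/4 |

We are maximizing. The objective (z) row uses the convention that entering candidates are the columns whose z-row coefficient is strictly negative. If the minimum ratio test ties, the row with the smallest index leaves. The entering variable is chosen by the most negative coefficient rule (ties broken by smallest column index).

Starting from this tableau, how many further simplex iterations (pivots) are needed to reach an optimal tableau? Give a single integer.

1

pivot: x in, y out → z = 31
No improving column remains; optimal.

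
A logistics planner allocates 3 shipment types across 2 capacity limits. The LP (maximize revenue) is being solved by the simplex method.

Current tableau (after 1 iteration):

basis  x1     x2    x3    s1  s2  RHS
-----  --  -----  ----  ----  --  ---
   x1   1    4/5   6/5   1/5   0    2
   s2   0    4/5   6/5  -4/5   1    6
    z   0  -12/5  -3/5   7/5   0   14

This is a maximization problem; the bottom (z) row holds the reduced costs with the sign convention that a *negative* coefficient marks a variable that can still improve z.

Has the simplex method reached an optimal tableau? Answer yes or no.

no

Column x2 has objective-row coefficient -12/5, which is negative; an improving pivot exists, so not yet optimal.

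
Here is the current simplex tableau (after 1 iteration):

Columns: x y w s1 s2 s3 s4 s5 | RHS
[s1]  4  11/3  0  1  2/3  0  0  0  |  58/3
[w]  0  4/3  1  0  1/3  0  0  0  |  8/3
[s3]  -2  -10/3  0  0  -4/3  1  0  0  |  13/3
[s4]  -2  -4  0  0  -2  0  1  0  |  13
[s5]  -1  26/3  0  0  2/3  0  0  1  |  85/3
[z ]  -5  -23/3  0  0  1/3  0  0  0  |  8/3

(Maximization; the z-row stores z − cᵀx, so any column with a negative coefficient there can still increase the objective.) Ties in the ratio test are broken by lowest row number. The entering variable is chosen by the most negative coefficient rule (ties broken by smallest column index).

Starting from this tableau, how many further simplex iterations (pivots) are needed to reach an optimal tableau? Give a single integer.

pivot: y in, w out → z = 18
pivot: x in, s1 out → z = 33
No improving column remains; optimal.

2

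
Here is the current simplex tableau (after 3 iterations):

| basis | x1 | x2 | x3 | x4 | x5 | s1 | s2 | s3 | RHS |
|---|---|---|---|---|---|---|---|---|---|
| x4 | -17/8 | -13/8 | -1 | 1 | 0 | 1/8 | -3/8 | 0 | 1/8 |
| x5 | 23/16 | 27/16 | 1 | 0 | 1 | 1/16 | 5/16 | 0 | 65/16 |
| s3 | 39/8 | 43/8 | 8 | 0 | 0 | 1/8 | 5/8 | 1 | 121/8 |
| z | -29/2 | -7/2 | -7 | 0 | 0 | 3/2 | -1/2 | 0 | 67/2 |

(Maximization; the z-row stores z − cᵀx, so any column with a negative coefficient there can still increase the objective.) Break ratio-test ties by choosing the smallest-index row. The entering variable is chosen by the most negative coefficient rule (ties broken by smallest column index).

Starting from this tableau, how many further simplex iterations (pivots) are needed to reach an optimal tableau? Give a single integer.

pivot: x1 in, x5 out → z = 1713/23
No improving column remains; optimal.

1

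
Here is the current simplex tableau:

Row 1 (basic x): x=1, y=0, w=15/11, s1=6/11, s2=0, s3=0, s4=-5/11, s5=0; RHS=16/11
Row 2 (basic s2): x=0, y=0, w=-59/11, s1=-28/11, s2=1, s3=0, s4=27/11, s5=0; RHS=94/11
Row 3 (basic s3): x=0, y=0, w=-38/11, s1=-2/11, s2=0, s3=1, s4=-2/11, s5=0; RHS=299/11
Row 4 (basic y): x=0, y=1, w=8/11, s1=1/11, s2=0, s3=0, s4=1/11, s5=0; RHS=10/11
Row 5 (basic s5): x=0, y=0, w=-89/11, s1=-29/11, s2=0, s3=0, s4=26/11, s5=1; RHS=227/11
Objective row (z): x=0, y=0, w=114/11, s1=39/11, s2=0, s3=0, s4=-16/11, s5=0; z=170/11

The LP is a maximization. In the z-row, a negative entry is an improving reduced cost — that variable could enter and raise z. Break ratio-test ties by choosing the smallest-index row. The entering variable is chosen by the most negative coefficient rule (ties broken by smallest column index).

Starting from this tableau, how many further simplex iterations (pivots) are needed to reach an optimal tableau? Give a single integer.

1

pivot: s4 in, s2 out → z = 554/27
No improving column remains; optimal.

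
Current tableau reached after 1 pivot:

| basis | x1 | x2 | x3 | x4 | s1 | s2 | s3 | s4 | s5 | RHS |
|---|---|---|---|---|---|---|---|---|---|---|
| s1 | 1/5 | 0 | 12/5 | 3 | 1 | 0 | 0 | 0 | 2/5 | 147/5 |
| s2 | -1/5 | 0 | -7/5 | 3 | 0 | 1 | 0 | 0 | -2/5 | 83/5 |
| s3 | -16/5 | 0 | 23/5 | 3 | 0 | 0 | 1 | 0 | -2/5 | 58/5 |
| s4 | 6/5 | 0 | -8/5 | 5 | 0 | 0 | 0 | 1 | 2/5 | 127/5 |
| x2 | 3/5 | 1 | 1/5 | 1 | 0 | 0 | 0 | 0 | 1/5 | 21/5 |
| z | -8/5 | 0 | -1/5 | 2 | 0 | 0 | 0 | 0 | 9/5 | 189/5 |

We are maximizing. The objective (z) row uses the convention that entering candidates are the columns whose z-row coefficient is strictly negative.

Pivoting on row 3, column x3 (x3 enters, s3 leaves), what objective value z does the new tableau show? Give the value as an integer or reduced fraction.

Minimum ratio for x3: (58/5)/(23/5) = 58/23.
z changes by −(z-row coeff of x3)·ratio = −(-1/5)·(58/23) = 58/115.
New z = 189/5 + (58/115) = 881/23.

881/23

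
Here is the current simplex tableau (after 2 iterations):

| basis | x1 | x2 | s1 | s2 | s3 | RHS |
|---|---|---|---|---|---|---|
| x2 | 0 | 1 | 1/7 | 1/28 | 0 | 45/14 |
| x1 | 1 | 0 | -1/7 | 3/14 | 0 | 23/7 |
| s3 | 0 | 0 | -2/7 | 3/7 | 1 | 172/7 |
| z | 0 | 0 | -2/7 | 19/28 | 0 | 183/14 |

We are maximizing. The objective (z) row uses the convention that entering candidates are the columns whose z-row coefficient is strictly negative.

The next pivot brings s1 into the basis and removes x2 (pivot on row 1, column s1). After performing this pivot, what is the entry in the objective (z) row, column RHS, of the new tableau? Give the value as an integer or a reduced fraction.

39/2

Pivot element is row 1, column s1: 1/7.
Normalize row 1: new (row 1, RHS) = (45/14)/(1/7) = 45/2.
z-row ← z-row − (-2/7)·(new row 1): 183/14 − (-2/7)·(45/2) = 39/2.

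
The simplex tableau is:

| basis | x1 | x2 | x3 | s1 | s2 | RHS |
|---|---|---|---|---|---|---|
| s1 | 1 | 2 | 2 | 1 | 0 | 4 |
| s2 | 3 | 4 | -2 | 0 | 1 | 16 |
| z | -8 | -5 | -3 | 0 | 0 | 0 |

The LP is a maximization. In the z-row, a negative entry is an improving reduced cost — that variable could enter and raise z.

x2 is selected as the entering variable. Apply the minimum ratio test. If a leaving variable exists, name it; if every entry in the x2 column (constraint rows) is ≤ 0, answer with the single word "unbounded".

Ratios: row 1 (s1): 4/2 = 2; row 2 (s2): 16/4 = 4.
Minimum ratio is in the s1 row, so s1 leaves.

s1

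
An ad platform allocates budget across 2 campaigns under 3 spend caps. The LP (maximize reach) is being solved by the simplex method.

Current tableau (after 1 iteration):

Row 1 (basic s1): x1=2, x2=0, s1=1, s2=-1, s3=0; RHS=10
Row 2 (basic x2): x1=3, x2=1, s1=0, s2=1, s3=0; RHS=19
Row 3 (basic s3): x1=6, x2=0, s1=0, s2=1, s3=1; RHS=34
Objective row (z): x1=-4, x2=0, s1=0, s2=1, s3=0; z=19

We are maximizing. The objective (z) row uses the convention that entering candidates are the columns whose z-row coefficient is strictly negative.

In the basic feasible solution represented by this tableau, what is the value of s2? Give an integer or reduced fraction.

s2 is nonbasic (not in the basis column), so its value in the current BFS is 0.

0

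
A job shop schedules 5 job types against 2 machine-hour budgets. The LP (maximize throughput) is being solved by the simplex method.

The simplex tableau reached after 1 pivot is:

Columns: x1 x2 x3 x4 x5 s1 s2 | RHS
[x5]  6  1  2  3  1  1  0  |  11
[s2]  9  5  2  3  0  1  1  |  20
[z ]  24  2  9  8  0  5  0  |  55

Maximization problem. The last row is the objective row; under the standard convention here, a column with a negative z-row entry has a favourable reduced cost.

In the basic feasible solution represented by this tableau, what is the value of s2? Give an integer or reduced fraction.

s2 is basic (row 2); its value is the RHS of that row: 20.

20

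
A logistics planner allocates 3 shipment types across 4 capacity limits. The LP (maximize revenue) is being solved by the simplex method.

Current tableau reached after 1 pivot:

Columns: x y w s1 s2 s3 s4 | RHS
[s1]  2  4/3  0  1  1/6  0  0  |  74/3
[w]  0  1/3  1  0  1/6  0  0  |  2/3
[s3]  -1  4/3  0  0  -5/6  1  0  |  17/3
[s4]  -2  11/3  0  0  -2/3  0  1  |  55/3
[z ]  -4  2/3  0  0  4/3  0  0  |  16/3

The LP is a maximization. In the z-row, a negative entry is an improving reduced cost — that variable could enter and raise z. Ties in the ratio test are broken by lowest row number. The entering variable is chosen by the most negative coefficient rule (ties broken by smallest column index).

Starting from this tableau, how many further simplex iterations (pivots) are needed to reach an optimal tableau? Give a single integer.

1

pivot: x in, s1 out → z = 164/3
No improving column remains; optimal.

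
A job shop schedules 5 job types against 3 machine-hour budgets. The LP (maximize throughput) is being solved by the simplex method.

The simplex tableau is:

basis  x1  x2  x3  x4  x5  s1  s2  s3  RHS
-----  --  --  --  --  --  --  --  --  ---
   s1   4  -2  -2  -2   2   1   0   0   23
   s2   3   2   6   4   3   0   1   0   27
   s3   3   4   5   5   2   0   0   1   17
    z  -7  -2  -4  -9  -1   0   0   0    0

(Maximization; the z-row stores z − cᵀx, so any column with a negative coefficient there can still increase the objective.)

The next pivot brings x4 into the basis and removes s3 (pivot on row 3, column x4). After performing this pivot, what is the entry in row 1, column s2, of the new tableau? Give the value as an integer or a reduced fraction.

0

Pivot element is row 3, column x4: 5.
Normalize row 3: new (row 3, s2) = 0/5 = 0.
row 1 ← row 1 − (-2)·(new row 3): 0 − (-2)·0 = 0.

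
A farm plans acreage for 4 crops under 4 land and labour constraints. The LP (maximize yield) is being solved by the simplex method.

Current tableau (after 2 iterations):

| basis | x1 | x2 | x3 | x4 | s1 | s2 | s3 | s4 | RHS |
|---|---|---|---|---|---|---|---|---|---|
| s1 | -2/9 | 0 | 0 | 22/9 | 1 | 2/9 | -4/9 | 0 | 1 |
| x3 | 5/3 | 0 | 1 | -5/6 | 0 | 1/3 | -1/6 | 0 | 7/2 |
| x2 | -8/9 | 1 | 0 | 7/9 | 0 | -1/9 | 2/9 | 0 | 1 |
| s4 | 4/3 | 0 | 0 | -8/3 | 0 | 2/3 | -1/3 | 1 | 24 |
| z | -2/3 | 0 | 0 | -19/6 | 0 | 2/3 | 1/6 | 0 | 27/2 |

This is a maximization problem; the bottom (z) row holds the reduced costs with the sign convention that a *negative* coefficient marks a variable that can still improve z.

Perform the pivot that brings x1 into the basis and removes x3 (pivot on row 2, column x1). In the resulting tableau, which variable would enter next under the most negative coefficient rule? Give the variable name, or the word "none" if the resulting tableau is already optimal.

Pivot element 5/3. New z-row = old z-row − (-2/3)·(row 2/(5/3)).
Updated z-row coefficients: x1: 0, x2: 0, x3: 2/5, x4: -7/2, s1: 0, s2: 4/5, s3: 1/10, s4: 0.
The most negative is -7/2 in column x4, so x4 would enter next.

x4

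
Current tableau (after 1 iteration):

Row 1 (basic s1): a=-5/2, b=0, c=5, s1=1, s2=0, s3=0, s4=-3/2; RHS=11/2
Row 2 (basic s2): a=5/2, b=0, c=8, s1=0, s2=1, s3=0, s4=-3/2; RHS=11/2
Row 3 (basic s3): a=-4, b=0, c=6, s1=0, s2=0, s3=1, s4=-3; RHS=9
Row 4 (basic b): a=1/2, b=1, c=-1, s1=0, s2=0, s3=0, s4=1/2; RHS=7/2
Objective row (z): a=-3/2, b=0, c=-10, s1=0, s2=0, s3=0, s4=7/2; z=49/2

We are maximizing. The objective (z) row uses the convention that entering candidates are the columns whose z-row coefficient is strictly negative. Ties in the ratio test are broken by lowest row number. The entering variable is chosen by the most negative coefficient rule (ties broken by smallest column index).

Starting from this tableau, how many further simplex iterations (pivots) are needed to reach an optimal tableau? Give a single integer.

1

pivot: c in, s2 out → z = 251/8
No improving column remains; optimal.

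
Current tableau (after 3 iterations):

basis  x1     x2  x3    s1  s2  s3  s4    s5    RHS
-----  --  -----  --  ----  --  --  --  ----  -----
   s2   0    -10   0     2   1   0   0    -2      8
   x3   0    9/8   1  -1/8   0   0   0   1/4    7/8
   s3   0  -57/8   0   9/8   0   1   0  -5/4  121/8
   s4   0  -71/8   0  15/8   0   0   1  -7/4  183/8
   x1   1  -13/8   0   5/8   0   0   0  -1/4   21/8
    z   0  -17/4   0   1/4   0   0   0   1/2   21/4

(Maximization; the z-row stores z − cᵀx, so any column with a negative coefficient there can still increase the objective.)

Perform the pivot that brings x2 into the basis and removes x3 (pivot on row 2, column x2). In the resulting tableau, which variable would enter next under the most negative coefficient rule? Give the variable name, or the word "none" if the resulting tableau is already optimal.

s1

Pivot element 9/8. New z-row = old z-row − (-17/4)·(row 2/(9/8)).
Updated z-row coefficients: x1: 0, x2: 0, x3: 34/9, s1: -2/9, s2: 0, s3: 0, s4: 0, s5: 13/9.
The most negative is -2/9 in column s1, so s1 would enter next.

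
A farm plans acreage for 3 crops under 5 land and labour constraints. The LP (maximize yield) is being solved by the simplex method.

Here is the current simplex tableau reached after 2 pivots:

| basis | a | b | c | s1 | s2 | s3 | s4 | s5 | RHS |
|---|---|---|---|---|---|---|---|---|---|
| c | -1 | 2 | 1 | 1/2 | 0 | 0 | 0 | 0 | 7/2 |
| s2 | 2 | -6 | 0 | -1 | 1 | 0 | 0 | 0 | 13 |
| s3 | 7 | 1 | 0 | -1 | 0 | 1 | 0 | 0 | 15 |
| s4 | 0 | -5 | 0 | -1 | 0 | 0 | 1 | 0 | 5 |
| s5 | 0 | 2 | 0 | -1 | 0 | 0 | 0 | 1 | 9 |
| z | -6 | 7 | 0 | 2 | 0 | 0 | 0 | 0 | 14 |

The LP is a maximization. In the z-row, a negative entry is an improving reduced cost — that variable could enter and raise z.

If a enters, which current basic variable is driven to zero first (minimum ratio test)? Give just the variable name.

s3

Ratios: row 1 (c): entry -1 ≤ 0, skip; row 2 (s2): 13/2 = 13/2; row 3 (s3): 15/7 = 15/7; row 4 (s4): entry 0 ≤ 0, skip; row 5 (s5): entry 0 ≤ 0, skip.
Minimum ratio 15/7 is in the s3 row, so s3 leaves.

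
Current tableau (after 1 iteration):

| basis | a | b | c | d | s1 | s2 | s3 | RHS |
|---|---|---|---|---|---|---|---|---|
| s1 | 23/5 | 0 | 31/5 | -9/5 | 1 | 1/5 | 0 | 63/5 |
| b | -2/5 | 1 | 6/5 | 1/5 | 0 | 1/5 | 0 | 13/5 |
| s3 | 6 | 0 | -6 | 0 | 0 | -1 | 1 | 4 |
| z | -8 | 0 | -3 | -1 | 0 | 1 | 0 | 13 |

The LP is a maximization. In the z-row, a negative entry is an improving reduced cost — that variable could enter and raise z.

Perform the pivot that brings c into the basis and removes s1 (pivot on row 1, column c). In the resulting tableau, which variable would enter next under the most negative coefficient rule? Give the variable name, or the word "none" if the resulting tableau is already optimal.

Pivot element 31/5. New z-row = old z-row − (-3)·(row 1/(31/5)).
Updated z-row coefficients: a: -179/31, b: 0, c: 0, d: -58/31, s1: 15/31, s2: 34/31, s3: 0.
The most negative is -179/31 in column a, so a would enter next.

a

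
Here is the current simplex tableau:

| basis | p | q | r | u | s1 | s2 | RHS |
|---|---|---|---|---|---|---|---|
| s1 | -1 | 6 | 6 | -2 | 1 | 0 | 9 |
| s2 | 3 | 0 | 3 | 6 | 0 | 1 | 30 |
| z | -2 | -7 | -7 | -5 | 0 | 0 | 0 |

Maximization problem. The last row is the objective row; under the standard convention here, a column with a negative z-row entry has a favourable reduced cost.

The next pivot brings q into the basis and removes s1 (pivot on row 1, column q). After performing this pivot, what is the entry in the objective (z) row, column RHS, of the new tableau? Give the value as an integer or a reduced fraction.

21/2

Pivot element is row 1, column q: 6.
Normalize row 1: new (row 1, RHS) = 9/6 = 3/2.
z-row ← z-row − (-7)·(new row 1): 0 − (-7)·(3/2) = 21/2.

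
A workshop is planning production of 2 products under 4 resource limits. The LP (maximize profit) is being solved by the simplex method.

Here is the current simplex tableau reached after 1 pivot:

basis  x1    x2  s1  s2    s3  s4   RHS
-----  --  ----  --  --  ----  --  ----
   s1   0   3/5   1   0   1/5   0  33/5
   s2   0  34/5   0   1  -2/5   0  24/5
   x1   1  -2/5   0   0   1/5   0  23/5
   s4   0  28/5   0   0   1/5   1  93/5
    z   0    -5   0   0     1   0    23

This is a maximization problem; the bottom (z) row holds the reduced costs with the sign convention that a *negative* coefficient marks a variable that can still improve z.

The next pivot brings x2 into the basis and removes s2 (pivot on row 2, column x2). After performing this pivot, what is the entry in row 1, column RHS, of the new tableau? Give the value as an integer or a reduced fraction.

105/17

Pivot element is row 2, column x2: 34/5.
Normalize row 2: new (row 2, RHS) = (24/5)/(34/5) = 12/17.
row 1 ← row 1 − (3/5)·(new row 2): 33/5 − (3/5)·(12/17) = 105/17.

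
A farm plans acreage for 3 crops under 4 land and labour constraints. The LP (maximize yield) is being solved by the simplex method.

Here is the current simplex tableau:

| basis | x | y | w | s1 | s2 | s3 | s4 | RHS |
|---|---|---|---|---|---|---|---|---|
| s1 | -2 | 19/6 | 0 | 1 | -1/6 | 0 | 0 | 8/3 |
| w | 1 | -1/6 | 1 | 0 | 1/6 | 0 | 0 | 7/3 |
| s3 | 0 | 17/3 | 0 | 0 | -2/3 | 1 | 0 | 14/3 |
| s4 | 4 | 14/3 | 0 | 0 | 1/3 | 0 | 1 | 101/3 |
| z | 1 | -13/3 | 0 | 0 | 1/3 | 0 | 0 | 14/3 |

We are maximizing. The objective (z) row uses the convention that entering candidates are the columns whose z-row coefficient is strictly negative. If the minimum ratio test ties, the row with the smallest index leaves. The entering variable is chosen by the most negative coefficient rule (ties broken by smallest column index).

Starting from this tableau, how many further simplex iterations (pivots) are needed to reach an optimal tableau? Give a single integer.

pivot: y in, s3 out → z = 140/17
pivot: s2 in, s1 out → z = 58/7
pivot: x in, w out → z = 9
No improving column remains; optimal.

3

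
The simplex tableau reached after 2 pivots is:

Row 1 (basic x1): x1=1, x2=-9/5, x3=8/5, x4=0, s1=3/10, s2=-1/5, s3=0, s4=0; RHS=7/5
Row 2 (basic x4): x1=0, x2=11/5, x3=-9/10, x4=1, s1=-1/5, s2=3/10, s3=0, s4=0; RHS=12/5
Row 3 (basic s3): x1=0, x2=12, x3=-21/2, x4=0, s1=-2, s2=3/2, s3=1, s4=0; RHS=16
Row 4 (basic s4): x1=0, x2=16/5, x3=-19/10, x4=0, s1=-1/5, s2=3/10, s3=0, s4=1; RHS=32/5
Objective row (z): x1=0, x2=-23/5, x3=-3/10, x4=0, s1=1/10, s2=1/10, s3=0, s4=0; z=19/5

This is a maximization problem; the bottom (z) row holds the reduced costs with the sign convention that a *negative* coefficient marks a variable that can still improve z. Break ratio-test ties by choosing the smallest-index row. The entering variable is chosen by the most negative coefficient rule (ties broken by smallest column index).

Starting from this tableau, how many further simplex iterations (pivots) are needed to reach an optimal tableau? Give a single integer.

pivot: x2 in, x4 out → z = 97/11
pivot: x3 in, x1 out → z = 329/19
No improving column remains; optimal.

2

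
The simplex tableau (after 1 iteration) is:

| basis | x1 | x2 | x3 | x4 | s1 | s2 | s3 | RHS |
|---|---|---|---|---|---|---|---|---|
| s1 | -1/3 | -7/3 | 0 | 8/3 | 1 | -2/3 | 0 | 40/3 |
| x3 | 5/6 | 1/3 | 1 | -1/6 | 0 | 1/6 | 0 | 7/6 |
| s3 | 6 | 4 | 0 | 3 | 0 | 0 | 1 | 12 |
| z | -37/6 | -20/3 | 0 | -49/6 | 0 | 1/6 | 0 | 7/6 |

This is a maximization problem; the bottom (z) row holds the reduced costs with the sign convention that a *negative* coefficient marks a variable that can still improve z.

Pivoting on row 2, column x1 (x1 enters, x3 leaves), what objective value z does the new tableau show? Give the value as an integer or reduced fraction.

Minimum ratio for x1: (7/6)/(5/6) = 7/5.
z changes by −(z-row coeff of x1)·ratio = −(-37/6)·(7/5) = 259/30.
New z = 7/6 + (259/30) = 49/5.

49/5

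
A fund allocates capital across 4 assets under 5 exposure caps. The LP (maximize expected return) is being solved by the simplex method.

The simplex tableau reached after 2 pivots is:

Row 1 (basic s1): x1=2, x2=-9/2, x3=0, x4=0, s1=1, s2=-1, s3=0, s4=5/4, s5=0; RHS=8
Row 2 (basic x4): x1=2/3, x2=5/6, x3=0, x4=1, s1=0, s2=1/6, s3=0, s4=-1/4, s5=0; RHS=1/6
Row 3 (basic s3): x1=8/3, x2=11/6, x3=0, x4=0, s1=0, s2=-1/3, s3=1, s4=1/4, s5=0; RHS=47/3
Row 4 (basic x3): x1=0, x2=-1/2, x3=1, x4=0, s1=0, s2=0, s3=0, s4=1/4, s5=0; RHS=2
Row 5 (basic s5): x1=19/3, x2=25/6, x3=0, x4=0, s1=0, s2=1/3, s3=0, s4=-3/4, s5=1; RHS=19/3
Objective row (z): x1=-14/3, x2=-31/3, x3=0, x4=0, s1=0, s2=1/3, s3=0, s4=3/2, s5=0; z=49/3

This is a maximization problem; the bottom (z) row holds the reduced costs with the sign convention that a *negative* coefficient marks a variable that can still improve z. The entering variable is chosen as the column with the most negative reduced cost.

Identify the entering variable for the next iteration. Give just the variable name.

Objective-row coefficients: x1: -14/3, x2: -31/3, x3: 0, x4: 0, s1: 0, s2: 1/3, s3: 0, s4: 3/2, s5: 0.
The most negative is -31/3 in column x2, so x2 enters.

x2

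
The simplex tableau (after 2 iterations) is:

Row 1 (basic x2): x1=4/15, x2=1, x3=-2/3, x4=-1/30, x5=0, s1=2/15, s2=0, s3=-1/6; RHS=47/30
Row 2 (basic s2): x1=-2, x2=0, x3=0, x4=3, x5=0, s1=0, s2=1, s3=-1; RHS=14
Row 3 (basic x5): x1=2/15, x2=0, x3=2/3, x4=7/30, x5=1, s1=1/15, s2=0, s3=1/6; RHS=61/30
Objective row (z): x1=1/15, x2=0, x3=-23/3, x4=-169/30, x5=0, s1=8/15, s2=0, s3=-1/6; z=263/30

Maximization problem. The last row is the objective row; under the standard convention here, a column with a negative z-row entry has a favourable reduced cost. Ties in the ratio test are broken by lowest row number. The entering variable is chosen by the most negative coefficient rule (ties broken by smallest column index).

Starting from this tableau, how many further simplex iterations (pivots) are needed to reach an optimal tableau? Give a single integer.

pivot: x3 in, x5 out → z = 643/20
pivot: x4 in, s2 out → z = 551/12
pivot: x1 in, x3 out → z = 1225/26
No improving column remains; optimal.

3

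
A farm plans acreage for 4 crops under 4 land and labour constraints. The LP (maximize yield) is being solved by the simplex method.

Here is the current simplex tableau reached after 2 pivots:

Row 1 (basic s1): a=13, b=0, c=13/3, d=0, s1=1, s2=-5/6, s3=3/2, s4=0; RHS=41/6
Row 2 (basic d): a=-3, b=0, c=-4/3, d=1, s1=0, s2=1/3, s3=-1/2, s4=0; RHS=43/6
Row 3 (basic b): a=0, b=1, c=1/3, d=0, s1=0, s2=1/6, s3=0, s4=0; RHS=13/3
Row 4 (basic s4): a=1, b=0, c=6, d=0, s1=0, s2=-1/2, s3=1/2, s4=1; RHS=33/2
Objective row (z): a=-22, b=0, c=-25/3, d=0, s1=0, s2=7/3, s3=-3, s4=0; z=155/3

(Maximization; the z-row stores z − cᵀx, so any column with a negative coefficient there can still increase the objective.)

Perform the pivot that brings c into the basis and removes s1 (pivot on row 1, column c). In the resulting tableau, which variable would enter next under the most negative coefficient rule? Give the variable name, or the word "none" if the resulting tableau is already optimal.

s3

Pivot element 13/3. New z-row = old z-row − (-25/3)·(row 1/(13/3)).
Updated z-row coefficients: a: 3, b: 0, c: 0, d: 0, s1: 25/13, s2: 19/26, s3: -3/26, s4: 0.
The most negative is -3/26 in column s3, so s3 would enter next.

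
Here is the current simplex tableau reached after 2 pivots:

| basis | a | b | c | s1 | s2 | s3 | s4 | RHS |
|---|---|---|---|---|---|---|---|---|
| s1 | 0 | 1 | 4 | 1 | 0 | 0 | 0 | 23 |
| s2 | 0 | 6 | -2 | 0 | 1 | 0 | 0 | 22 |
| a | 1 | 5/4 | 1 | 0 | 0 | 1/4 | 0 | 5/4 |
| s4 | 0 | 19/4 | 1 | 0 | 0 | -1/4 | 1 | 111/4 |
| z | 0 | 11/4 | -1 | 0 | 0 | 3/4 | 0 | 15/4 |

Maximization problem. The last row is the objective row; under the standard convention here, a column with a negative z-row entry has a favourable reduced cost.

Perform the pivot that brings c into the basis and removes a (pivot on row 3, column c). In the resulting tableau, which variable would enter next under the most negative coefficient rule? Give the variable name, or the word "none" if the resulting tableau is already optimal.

none

Pivot element 1. New z-row = old z-row − (-1)·(row 3/1).
Updated z-row coefficients: a: 1, b: 4, c: 0, s1: 0, s2: 0, s3: 1, s4: 0.
No coefficient is strictly negative; the tableau after this pivot is optimal.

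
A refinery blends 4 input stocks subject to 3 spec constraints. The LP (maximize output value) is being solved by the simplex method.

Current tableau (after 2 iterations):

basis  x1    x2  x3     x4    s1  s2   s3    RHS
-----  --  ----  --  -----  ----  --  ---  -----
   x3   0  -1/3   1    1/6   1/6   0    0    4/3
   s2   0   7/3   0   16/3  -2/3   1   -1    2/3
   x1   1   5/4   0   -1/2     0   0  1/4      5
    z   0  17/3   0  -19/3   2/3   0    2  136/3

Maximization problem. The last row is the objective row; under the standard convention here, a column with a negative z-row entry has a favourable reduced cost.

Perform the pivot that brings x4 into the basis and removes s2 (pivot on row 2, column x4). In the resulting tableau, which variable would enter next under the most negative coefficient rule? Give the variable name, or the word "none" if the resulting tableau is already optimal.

s1

Pivot element 16/3. New z-row = old z-row − (-19/3)·(row 2/(16/3)).
Updated z-row coefficients: x1: 0, x2: 135/16, x3: 0, x4: 0, s1: -1/8, s2: 19/16, s3: 13/16.
The most negative is -1/8 in column s1, so s1 would enter next.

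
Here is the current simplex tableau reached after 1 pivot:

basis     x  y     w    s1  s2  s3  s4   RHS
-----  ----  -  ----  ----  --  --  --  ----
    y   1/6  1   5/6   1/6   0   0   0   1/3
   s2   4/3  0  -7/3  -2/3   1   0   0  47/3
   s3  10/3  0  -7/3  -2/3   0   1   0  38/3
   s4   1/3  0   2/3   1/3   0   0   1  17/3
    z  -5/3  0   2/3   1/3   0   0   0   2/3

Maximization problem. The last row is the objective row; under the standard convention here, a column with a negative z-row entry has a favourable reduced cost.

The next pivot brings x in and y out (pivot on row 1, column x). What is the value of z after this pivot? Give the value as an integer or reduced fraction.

4

Minimum ratio for x: (1/3)/(1/6) = 2.
z changes by −(z-row coeff of x)·ratio = −(-5/3)·2 = 10/3.
New z = 2/3 + (10/3) = 4.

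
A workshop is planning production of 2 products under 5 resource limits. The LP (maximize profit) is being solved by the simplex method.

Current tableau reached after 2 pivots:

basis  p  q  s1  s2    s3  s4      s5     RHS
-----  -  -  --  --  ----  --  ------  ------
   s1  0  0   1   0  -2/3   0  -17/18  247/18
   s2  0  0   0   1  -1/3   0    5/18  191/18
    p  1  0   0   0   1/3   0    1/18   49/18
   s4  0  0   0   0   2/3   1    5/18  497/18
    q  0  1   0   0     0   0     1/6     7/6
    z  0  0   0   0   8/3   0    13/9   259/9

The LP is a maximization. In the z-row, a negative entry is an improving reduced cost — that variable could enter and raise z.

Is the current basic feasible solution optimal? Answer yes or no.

yes

No objective-row coefficient is strictly negative, so no entering variable exists; the tableau is optimal.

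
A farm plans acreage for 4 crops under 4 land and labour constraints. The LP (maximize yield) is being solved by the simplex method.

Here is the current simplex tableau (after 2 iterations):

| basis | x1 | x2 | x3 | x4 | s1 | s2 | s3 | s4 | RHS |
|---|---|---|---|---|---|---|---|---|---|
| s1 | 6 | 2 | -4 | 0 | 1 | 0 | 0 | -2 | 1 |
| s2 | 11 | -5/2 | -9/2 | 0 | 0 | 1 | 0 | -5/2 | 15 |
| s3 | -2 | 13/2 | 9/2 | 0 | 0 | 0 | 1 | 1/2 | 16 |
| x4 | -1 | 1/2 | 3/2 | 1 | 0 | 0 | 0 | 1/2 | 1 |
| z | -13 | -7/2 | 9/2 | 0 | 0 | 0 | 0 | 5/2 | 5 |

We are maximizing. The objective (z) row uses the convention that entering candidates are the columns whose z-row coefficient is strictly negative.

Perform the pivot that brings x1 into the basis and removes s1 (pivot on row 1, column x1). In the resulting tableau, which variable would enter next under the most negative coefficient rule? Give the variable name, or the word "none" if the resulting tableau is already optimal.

Pivot element 6. New z-row = old z-row − (-13)·(row 1/6).
Updated z-row coefficients: x1: 0, x2: 5/6, x3: -25/6, x4: 0, s1: 13/6, s2: 0, s3: 0, s4: -11/6.
The most negative is -25/6 in column x3, so x3 would enter next.

x3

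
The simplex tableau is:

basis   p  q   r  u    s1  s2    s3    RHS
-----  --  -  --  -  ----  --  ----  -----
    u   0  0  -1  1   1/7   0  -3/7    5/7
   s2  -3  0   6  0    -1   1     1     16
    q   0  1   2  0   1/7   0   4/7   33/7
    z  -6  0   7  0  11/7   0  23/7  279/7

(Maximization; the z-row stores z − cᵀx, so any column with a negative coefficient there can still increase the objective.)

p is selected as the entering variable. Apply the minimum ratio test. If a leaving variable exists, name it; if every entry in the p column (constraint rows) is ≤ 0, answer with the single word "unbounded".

unbounded

p-column entries: row 1: 0, row 2: -3, row 3: 0. All ≤ 0, so p can increase without bound; the LP is unbounded in this direction.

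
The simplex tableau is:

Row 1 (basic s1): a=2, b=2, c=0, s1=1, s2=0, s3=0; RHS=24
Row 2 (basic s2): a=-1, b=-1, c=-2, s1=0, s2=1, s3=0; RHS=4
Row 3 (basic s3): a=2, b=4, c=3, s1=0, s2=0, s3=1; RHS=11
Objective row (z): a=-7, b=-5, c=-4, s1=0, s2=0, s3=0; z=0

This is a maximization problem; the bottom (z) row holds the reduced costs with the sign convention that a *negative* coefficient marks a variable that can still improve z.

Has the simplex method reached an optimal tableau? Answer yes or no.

Column a has objective-row coefficient -7, which is negative; an improving pivot exists, so not yet optimal.

no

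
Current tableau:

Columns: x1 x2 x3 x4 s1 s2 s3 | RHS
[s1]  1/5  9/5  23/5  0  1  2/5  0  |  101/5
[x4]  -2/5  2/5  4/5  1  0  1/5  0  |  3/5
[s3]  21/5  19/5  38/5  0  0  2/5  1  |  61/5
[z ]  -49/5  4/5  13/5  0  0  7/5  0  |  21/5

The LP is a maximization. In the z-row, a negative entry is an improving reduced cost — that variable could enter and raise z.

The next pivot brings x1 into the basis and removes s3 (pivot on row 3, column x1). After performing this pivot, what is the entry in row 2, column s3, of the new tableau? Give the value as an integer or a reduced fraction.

Pivot element is row 3, column x1: 21/5.
Normalize row 3: new (row 3, s3) = 1/(21/5) = 5/21.
row 2 ← row 2 − (-2/5)·(new row 3): 0 − (-2/5)·(5/21) = 2/21.

2/21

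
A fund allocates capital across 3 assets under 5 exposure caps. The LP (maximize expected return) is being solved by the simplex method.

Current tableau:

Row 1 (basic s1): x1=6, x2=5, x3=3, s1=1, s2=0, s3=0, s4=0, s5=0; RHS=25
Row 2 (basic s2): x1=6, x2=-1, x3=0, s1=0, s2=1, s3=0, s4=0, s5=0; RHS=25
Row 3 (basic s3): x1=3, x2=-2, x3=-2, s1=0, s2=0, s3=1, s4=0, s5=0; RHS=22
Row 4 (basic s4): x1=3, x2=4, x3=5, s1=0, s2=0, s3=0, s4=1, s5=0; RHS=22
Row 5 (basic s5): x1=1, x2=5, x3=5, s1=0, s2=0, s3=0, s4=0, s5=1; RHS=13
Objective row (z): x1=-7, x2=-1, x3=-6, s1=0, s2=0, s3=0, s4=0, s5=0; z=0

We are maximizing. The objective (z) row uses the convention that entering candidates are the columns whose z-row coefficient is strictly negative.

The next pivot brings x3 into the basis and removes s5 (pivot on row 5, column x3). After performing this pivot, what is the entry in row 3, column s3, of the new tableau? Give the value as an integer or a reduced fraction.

Pivot element is row 5, column x3: 5.
Normalize row 5: new (row 5, s3) = 0/5 = 0.
row 3 ← row 3 − (-2)·(new row 5): 1 − (-2)·0 = 1.

1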